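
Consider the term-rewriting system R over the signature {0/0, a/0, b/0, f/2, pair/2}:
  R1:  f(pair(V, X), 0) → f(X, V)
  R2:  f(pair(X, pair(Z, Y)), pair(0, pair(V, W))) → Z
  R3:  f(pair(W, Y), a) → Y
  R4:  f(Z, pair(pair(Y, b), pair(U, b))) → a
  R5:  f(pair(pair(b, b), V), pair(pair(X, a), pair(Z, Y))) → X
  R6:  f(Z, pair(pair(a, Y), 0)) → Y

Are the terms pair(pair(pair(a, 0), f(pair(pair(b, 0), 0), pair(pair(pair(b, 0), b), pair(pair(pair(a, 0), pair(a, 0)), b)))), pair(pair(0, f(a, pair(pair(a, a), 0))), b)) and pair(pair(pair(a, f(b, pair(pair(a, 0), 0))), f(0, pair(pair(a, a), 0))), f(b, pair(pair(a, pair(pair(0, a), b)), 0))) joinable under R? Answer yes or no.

Reduce t₁ = pair(pair(pair(a, 0), f(pair(pair(b, 0), 0), pair(pair(pair(b, 0), b), pair(pair(pair(a, 0), pair(a, 0)), b)))), pair(pair(0, f(a, pair(pair(a, a), 0))), b)):
1. pair(pair(pair(a, 0), f(pair(pair(b, 0), 0), pair(pair(pair(b, 0), b), pair(pair(pair(a, 0), pair(a, 0)), b)))), pair(pair(0, f(a, pair(pair(a, a), 0))), b))  →  pair(pair(pair(a, 0), a), pair(pair(0, f(a, pair(pair(a, a), 0))), b))   [R4 at 1.2]
2. pair(pair(pair(a, 0), a), pair(pair(0, f(a, pair(pair(a, a), 0))), b))  →  pair(pair(pair(a, 0), a), pair(pair(0, a), b))   [R6 at 2.1.2]

Reduce t₂ = pair(pair(pair(a, f(b, pair(pair(a, 0), 0))), f(0, pair(pair(a, a), 0))), f(b, pair(pair(a, pair(pair(0, a), b)), 0))):
1. pair(pair(pair(a, f(b, pair(pair(a, 0), 0))), f(0, pair(pair(a, a), 0))), f(b, pair(pair(a, pair(pair(0, a), b)), 0)))  →  pair(pair(pair(a, 0), f(0, pair(pair(a, a), 0))), f(b, pair(pair(a, pair(pair(0, a), b)), 0)))   [R6 at 1.1.2]
2. pair(pair(pair(a, 0), f(0, pair(pair(a, a), 0))), f(b, pair(pair(a, pair(pair(0, a), b)), 0)))  →  pair(pair(pair(a, 0), a), f(b, pair(pair(a, pair(pair(0, a), b)), 0)))   [R6 at 1.2]
3. pair(pair(pair(a, 0), a), f(b, pair(pair(a, pair(pair(0, a), b)), 0)))  →  pair(pair(pair(a, 0), a), pair(pair(0, a), b))   [R6 at 2]

yes — NF(t₁) = pair(pair(pair(a, 0), a), pair(pair(0, a), b)), NF(t₂) = pair(pair(pair(a, 0), a), pair(pair(0, a), b))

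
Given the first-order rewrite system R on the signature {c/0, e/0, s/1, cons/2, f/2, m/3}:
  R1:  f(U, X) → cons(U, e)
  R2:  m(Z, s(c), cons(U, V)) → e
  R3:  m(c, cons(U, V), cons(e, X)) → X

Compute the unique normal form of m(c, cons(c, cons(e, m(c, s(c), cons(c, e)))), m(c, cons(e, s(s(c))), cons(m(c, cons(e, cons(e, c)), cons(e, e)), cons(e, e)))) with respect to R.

1. m(c, cons(c, cons(e, m(c, s(c), cons(c, e)))), m(c, cons(e, s(s(c))), cons(m(c, cons(e, cons(e, c)), cons(e, e)), cons(e, e))))  →  m(c, cons(c, cons(e, e)), m(c, cons(e, s(s(c))), cons(m(c, cons(e, cons(e, c)), cons(e, e)), cons(e, e))))   [R2 at 2.2.2]
2. m(c, cons(c, cons(e, e)), m(c, cons(e, s(s(c))), cons(m(c, cons(e, cons(e, c)), cons(e, e)), cons(e, e))))  →  m(c, cons(c, cons(e, e)), m(c, cons(e, s(s(c))), cons(e, cons(e, e))))   [R3 at 3.3.1]
3. m(c, cons(c, cons(e, e)), m(c, cons(e, s(s(c))), cons(e, cons(e, e))))  →  m(c, cons(c, cons(e, e)), cons(e, e))   [R3 at 3]
4. m(c, cons(c, cons(e, e)), cons(e, e))  →  e   [R3 at ε]

e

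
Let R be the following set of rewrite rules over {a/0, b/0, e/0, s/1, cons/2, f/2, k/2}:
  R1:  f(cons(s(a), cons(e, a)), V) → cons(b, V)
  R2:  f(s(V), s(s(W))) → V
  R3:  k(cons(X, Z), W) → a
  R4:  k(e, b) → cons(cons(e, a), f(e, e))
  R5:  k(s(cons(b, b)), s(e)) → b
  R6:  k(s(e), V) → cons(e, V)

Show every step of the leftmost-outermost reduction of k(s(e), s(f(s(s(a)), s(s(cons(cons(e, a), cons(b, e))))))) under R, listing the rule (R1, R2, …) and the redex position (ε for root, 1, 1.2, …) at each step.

1. k(s(e), s(f(s(s(a)), s(s(cons(cons(e, a), cons(b, e)))))))  →  cons(e, s(f(s(s(a)), s(s(cons(cons(e, a), cons(b, e)))))))   [R6 at ε]
2. cons(e, s(f(s(s(a)), s(s(cons(cons(e, a), cons(b, e)))))))  →  cons(e, s(s(a)))   [R2 at 2.1]

cons(e, s(s(a)))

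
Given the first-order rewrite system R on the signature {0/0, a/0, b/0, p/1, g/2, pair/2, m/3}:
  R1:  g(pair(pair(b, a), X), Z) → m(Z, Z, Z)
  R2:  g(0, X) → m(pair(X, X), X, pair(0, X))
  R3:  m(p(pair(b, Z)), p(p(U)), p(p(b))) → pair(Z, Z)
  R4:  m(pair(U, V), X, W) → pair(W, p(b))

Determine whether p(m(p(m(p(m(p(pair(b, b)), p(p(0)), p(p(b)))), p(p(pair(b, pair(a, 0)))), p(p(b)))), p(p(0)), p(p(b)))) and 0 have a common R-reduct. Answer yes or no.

Reduce t₁ = p(m(p(m(p(m(p(pair(b, b)), p(p(0)), p(p(b)))), p(p(pair(b, pair(a, 0)))), p(p(b)))), p(p(0)), p(p(b)))):
1. p(m(p(m(p(m(p(pair(b, b)), p(p(0)), p(p(b)))), p(p(pair(b, pair(a, 0)))), p(p(b)))), p(p(0)), p(p(b))))  →  p(m(p(m(p(pair(b, b)), p(p(pair(b, pair(a, 0)))), p(p(b)))), p(p(0)), p(p(b))))   [R3 at 1.1.1.1.1]
2. p(m(p(m(p(pair(b, b)), p(p(pair(b, pair(a, 0)))), p(p(b)))), p(p(0)), p(p(b))))  →  p(m(p(pair(b, b)), p(p(0)), p(p(b))))   [R3 at 1.1.1]
3. p(m(p(pair(b, b)), p(p(0)), p(p(b))))  →  p(pair(b, b))   [R3 at 1]

Reduce t₂ = 0:

no — NF(t₁) = p(pair(b, b)), NF(t₂) = 0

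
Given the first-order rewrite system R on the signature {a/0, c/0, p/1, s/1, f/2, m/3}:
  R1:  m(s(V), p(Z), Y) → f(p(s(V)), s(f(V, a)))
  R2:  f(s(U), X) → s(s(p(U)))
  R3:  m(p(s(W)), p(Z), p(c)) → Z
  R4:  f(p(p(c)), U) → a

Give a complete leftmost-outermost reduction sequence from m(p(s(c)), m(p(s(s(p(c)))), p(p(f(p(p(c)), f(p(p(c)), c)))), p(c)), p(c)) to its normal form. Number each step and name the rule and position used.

1. m(p(s(c)), m(p(s(s(p(c)))), p(p(f(p(p(c)), f(p(p(c)), c)))), p(c)), p(c))  →  m(p(s(c)), p(f(p(p(c)), f(p(p(c)), c))), p(c))   [R3 at 2]
2. m(p(s(c)), p(f(p(p(c)), f(p(p(c)), c))), p(c))  →  f(p(p(c)), f(p(p(c)), c))   [R3 at ε]
3. f(p(p(c)), f(p(p(c)), c))  →  a   [R4 at ε]

a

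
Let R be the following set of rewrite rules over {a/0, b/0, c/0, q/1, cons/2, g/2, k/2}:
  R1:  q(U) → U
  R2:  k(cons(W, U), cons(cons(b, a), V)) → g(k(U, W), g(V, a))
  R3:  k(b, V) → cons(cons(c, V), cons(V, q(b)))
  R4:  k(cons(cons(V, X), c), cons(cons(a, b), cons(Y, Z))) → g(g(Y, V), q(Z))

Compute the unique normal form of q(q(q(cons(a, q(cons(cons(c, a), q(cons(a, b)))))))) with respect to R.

1. q(q(q(cons(a, q(cons(cons(c, a), q(cons(a, b))))))))  →  q(q(cons(a, q(cons(cons(c, a), q(cons(a, b)))))))   [R1 at ε]
2. q(q(cons(a, q(cons(cons(c, a), q(cons(a, b)))))))  →  q(cons(a, q(cons(cons(c, a), q(cons(a, b))))))   [R1 at ε]
3. q(cons(a, q(cons(cons(c, a), q(cons(a, b))))))  →  cons(a, q(cons(cons(c, a), q(cons(a, b)))))   [R1 at ε]
4. cons(a, q(cons(cons(c, a), q(cons(a, b)))))  →  cons(a, cons(cons(c, a), q(cons(a, b))))   [R1 at 2]
5. cons(a, cons(cons(c, a), q(cons(a, b))))  →  cons(a, cons(cons(c, a), cons(a, b)))   [R1 at 2.2]

cons(a, cons(cons(c, a), cons(a, b)))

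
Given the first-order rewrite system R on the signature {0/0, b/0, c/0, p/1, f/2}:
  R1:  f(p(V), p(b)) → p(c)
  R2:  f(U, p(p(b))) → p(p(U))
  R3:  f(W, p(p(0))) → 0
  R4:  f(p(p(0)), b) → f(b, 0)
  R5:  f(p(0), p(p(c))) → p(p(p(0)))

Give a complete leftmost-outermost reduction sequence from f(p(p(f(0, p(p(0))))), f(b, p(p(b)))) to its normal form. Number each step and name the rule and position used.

1. f(p(p(f(0, p(p(0))))), f(b, p(p(b))))  →  f(p(p(0)), f(b, p(p(b))))   [R3 at 1.1.1]
2. f(p(p(0)), f(b, p(p(b))))  →  f(p(p(0)), p(p(b)))   [R2 at 2]
3. f(p(p(0)), p(p(b)))  →  p(p(p(p(0))))   [R2 at ε]

p(p(p(p(0))))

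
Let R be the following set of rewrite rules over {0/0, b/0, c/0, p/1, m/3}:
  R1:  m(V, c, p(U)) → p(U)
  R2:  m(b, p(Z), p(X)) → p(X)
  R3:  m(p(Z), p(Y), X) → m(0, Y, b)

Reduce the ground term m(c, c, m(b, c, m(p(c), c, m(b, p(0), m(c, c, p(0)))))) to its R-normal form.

p(0)

1. m(c, c, m(b, c, m(p(c), c, m(b, p(0), m(c, c, p(0))))))  →  m(c, c, m(b, c, m(p(c), c, m(b, p(0), p(0)))))   [R1 at 3.3.3.3]
2. m(c, c, m(b, c, m(p(c), c, m(b, p(0), p(0)))))  →  m(c, c, m(b, c, m(p(c), c, p(0))))   [R2 at 3.3.3]
3. m(c, c, m(b, c, m(p(c), c, p(0))))  →  m(c, c, m(b, c, p(0)))   [R1 at 3.3]
4. m(c, c, m(b, c, p(0)))  →  m(c, c, p(0))   [R1 at 3]
5. m(c, c, p(0))  →  p(0)   [R1 at ε]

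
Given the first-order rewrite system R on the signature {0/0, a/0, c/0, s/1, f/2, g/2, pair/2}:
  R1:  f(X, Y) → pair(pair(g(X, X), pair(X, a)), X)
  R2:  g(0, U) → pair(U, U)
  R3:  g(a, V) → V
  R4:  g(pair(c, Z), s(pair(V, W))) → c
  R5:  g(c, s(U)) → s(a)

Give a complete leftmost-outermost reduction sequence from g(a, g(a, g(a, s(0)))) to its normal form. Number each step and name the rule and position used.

1. g(a, g(a, g(a, s(0))))  →  g(a, g(a, s(0)))   [R3 at ε]
2. g(a, g(a, s(0)))  →  g(a, s(0))   [R3 at ε]
3. g(a, s(0))  →  s(0)   [R3 at ε]

s(0)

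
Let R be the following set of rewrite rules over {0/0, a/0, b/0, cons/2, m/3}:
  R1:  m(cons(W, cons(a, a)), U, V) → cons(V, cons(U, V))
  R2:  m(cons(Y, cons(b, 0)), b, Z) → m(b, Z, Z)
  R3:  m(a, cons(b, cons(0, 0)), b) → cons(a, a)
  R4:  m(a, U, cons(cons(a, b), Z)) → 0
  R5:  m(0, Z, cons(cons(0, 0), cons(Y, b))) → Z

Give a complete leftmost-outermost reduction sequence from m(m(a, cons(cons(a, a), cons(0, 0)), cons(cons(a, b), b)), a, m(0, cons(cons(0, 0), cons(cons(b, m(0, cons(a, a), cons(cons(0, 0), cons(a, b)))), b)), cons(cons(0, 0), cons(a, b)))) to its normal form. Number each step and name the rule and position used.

a

1. m(m(a, cons(cons(a, a), cons(0, 0)), cons(cons(a, b), b)), a, m(0, cons(cons(0, 0), cons(cons(b, m(0, cons(a, a), cons(cons(0, 0), cons(a, b)))), b)), cons(cons(0, 0), cons(a, b))))  →  m(0, a, m(0, cons(cons(0, 0), cons(cons(b, m(0, cons(a, a), cons(cons(0, 0), cons(a, b)))), b)), cons(cons(0, 0), cons(a, b))))   [R4 at 1]
2. m(0, a, m(0, cons(cons(0, 0), cons(cons(b, m(0, cons(a, a), cons(cons(0, 0), cons(a, b)))), b)), cons(cons(0, 0), cons(a, b))))  →  m(0, a, cons(cons(0, 0), cons(cons(b, m(0, cons(a, a), cons(cons(0, 0), cons(a, b)))), b)))   [R5 at 3]
3. m(0, a, cons(cons(0, 0), cons(cons(b, m(0, cons(a, a), cons(cons(0, 0), cons(a, b)))), b)))  →  a   [R5 at ε]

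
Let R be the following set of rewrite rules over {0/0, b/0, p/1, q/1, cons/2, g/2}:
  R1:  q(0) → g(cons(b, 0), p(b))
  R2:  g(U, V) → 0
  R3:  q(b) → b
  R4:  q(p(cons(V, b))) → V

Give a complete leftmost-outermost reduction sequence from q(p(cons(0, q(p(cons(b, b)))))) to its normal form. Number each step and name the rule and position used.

0

1. q(p(cons(0, q(p(cons(b, b))))))  →  q(p(cons(0, b)))   [R4 at 1.1.2]
2. q(p(cons(0, b)))  →  0   [R4 at ε]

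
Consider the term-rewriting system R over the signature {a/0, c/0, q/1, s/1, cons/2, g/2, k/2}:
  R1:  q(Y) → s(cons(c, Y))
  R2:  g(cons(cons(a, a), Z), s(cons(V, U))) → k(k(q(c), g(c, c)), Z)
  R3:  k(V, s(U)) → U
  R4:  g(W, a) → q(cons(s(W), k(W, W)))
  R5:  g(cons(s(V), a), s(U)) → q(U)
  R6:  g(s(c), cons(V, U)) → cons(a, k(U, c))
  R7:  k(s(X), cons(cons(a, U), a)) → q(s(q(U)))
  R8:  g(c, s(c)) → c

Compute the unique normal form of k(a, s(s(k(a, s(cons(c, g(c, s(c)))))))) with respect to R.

s(cons(c, c))

1. k(a, s(s(k(a, s(cons(c, g(c, s(c))))))))  →  s(k(a, s(cons(c, g(c, s(c))))))   [R3 at ε]
2. s(k(a, s(cons(c, g(c, s(c))))))  →  s(cons(c, g(c, s(c))))   [R3 at 1]
3. s(cons(c, g(c, s(c))))  →  s(cons(c, c))   [R8 at 1.2]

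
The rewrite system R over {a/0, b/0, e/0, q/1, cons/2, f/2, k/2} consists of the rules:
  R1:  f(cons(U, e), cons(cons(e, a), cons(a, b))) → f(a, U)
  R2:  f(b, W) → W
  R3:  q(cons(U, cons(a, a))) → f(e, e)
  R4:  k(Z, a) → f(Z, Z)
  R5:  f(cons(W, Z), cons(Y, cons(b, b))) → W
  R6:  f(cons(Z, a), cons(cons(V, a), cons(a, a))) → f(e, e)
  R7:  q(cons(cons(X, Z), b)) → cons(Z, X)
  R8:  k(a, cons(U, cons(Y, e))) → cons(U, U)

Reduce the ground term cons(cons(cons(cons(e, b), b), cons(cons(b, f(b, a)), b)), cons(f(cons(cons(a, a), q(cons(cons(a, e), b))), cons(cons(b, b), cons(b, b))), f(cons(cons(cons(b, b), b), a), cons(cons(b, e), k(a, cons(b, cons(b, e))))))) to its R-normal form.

1. cons(cons(cons(cons(e, b), b), cons(cons(b, f(b, a)), b)), cons(f(cons(cons(a, a), q(cons(cons(a, e), b))), cons(cons(b, b), cons(b, b))), f(cons(cons(cons(b, b), b), a), cons(cons(b, e), k(a, cons(b, cons(b, e)))))))  →  cons(cons(cons(cons(e, b), b), cons(cons(b, a), b)), cons(f(cons(cons(a, a), q(cons(cons(a, e), b))), cons(cons(b, b), cons(b, b))), f(cons(cons(cons(b, b), b), a), cons(cons(b, e), k(a, cons(b, cons(b, e)))))))   [R2 at 1.2.1.2]
2. cons(cons(cons(cons(e, b), b), cons(cons(b, a), b)), cons(f(cons(cons(a, a), q(cons(cons(a, e), b))), cons(cons(b, b), cons(b, b))), f(cons(cons(cons(b, b), b), a), cons(cons(b, e), k(a, cons(b, cons(b, e)))))))  →  cons(cons(cons(cons(e, b), b), cons(cons(b, a), b)), cons(cons(a, a), f(cons(cons(cons(b, b), b), a), cons(cons(b, e), k(a, cons(b, cons(b, e)))))))   [R5 at 2.1]
3. cons(cons(cons(cons(e, b), b), cons(cons(b, a), b)), cons(cons(a, a), f(cons(cons(cons(b, b), b), a), cons(cons(b, e), k(a, cons(b, cons(b, e)))))))  →  cons(cons(cons(cons(e, b), b), cons(cons(b, a), b)), cons(cons(a, a), f(cons(cons(cons(b, b), b), a), cons(cons(b, e), cons(b, b)))))   [R8 at 2.2.2.2]
4. cons(cons(cons(cons(e, b), b), cons(cons(b, a), b)), cons(cons(a, a), f(cons(cons(cons(b, b), b), a), cons(cons(b, e), cons(b, b)))))  →  cons(cons(cons(cons(e, b), b), cons(cons(b, a), b)), cons(cons(a, a), cons(cons(b, b), b)))   [R5 at 2.2]

cons(cons(cons(cons(e, b), b), cons(cons(b, a), b)), cons(cons(a, a), cons(cons(b, b), b)))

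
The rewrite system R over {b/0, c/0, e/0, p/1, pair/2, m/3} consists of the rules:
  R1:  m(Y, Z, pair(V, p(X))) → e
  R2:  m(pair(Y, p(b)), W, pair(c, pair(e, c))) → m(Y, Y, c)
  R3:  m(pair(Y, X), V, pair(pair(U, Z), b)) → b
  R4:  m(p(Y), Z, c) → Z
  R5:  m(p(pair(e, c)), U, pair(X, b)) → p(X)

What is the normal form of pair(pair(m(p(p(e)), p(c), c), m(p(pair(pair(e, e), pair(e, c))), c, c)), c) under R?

1. pair(pair(m(p(p(e)), p(c), c), m(p(pair(pair(e, e), pair(e, c))), c, c)), c)  →  pair(pair(p(c), m(p(pair(pair(e, e), pair(e, c))), c, c)), c)   [R4 at 1.1]
2. pair(pair(p(c), m(p(pair(pair(e, e), pair(e, c))), c, c)), c)  →  pair(pair(p(c), c), c)   [R4 at 1.2]

pair(pair(p(c), c), c)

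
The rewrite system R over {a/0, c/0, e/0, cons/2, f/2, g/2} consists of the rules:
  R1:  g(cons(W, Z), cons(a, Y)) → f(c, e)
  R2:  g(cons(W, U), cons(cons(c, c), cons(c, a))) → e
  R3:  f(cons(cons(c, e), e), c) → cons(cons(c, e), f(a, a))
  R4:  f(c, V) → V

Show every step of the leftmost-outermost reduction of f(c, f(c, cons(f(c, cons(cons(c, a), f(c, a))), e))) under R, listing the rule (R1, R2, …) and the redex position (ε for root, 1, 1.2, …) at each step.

1. f(c, f(c, cons(f(c, cons(cons(c, a), f(c, a))), e)))  →  f(c, cons(f(c, cons(cons(c, a), f(c, a))), e))   [R4 at ε]
2. f(c, cons(f(c, cons(cons(c, a), f(c, a))), e))  →  cons(f(c, cons(cons(c, a), f(c, a))), e)   [R4 at ε]
3. cons(f(c, cons(cons(c, a), f(c, a))), e)  →  cons(cons(cons(c, a), f(c, a)), e)   [R4 at 1]
4. cons(cons(cons(c, a), f(c, a)), e)  →  cons(cons(cons(c, a), a), e)   [R4 at 1.2]

cons(cons(cons(c, a), a), e)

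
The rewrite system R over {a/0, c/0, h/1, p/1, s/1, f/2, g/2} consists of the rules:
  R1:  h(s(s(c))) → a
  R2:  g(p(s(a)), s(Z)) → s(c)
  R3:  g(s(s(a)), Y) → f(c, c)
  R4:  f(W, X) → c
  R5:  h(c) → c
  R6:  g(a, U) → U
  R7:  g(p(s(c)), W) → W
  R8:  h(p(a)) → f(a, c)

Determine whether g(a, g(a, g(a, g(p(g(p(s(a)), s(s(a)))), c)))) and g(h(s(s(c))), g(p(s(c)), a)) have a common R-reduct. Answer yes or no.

no — NF(t₁) = c, NF(t₂) = a

Reduce t₁ = g(a, g(a, g(a, g(p(g(p(s(a)), s(s(a)))), c)))):
1. g(a, g(a, g(a, g(p(g(p(s(a)), s(s(a)))), c))))  →  g(a, g(a, g(p(g(p(s(a)), s(s(a)))), c)))   [R6 at ε]
2. g(a, g(a, g(p(g(p(s(a)), s(s(a)))), c)))  →  g(a, g(p(g(p(s(a)), s(s(a)))), c))   [R6 at ε]
3. g(a, g(p(g(p(s(a)), s(s(a)))), c))  →  g(p(g(p(s(a)), s(s(a)))), c)   [R6 at ε]
4. g(p(g(p(s(a)), s(s(a)))), c)  →  g(p(s(c)), c)   [R2 at 1.1]
5. g(p(s(c)), c)  →  c   [R7 at ε]

Reduce t₂ = g(h(s(s(c))), g(p(s(c)), a)):
1. g(h(s(s(c))), g(p(s(c)), a))  →  g(a, g(p(s(c)), a))   [R1 at 1]
2. g(a, g(p(s(c)), a))  →  g(p(s(c)), a)   [R6 at ε]
3. g(p(s(c)), a)  →  a   [R7 at ε]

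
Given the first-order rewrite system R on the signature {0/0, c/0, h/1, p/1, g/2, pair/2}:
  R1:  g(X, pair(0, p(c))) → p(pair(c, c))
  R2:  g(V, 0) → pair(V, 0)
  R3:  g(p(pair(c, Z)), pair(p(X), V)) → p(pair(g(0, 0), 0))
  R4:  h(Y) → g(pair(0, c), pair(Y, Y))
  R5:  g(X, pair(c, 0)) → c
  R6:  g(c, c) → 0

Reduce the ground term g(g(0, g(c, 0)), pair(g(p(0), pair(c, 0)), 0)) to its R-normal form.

1. g(g(0, g(c, 0)), pair(g(p(0), pair(c, 0)), 0))  →  g(g(0, pair(c, 0)), pair(g(p(0), pair(c, 0)), 0))   [R2 at 1.2]
2. g(g(0, pair(c, 0)), pair(g(p(0), pair(c, 0)), 0))  →  g(c, pair(g(p(0), pair(c, 0)), 0))   [R5 at 1]
3. g(c, pair(g(p(0), pair(c, 0)), 0))  →  g(c, pair(c, 0))   [R5 at 2.1]
4. g(c, pair(c, 0))  →  c   [R5 at ε]

c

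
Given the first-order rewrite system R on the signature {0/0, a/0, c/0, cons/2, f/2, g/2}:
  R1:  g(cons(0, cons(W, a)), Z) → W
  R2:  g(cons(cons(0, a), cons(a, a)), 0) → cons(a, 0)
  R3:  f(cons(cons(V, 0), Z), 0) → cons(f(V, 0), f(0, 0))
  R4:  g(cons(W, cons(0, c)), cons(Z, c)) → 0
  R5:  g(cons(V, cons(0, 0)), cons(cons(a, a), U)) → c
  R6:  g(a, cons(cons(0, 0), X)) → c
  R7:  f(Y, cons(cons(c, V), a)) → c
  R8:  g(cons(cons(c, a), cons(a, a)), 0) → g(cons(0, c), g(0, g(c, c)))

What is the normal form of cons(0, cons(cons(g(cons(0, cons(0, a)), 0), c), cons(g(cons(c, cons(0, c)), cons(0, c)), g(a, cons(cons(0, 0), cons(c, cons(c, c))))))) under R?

cons(0, cons(cons(0, c), cons(0, c)))

1. cons(0, cons(cons(g(cons(0, cons(0, a)), 0), c), cons(g(cons(c, cons(0, c)), cons(0, c)), g(a, cons(cons(0, 0), cons(c, cons(c, c)))))))  →  cons(0, cons(cons(0, c), cons(g(cons(c, cons(0, c)), cons(0, c)), g(a, cons(cons(0, 0), cons(c, cons(c, c)))))))   [R1 at 2.1.1]
2. cons(0, cons(cons(0, c), cons(g(cons(c, cons(0, c)), cons(0, c)), g(a, cons(cons(0, 0), cons(c, cons(c, c)))))))  →  cons(0, cons(cons(0, c), cons(0, g(a, cons(cons(0, 0), cons(c, cons(c, c)))))))   [R4 at 2.2.1]
3. cons(0, cons(cons(0, c), cons(0, g(a, cons(cons(0, 0), cons(c, cons(c, c)))))))  →  cons(0, cons(cons(0, c), cons(0, c)))   [R6 at 2.2.2]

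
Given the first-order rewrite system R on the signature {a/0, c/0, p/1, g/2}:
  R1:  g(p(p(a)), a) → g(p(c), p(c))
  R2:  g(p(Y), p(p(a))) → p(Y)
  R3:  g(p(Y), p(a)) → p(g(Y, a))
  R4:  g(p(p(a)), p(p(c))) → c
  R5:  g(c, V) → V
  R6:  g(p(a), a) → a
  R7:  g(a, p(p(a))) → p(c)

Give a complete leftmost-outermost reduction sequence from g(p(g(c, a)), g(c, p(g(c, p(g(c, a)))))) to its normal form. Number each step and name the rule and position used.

p(a)

1. g(p(g(c, a)), g(c, p(g(c, p(g(c, a))))))  →  g(p(a), g(c, p(g(c, p(g(c, a))))))   [R5 at 1.1]
2. g(p(a), g(c, p(g(c, p(g(c, a))))))  →  g(p(a), p(g(c, p(g(c, a)))))   [R5 at 2]
3. g(p(a), p(g(c, p(g(c, a)))))  →  g(p(a), p(p(g(c, a))))   [R5 at 2.1]
4. g(p(a), p(p(g(c, a))))  →  g(p(a), p(p(a)))   [R5 at 2.1.1]
5. g(p(a), p(p(a)))  →  p(a)   [R2 at ε]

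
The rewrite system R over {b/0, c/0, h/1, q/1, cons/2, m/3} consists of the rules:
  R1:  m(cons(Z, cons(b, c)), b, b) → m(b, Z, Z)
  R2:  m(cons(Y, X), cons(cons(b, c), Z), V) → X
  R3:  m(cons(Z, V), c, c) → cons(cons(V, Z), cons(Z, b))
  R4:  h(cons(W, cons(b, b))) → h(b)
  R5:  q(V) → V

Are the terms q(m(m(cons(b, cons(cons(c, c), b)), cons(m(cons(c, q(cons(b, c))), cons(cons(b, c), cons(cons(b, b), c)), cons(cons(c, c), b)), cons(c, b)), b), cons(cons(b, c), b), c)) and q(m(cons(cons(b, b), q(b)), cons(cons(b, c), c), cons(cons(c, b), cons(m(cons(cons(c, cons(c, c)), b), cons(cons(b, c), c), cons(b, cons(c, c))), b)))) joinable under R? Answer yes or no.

Reduce t₁ = q(m(m(cons(b, cons(cons(c, c), b)), cons(m(cons(c, q(cons(b, c))), cons(cons(b, c), cons(cons(b, b), c)), cons(cons(c, c), b)), cons(c, b)), b), cons(cons(b, c), b), c)):
1. q(m(m(cons(b, cons(cons(c, c), b)), cons(m(cons(c, q(cons(b, c))), cons(cons(b, c), cons(cons(b, b), c)), cons(cons(c, c), b)), cons(c, b)), b), cons(cons(b, c), b), c))  →  m(m(cons(b, cons(cons(c, c), b)), cons(m(cons(c, q(cons(b, c))), cons(cons(b, c), cons(cons(b, b), c)), cons(cons(c, c), b)), cons(c, b)), b), cons(cons(b, c), b), c)   [R5 at ε]
2. m(m(cons(b, cons(cons(c, c), b)), cons(m(cons(c, q(cons(b, c))), cons(cons(b, c), cons(cons(b, b), c)), cons(cons(c, c), b)), cons(c, b)), b), cons(cons(b, c), b), c)  →  m(m(cons(b, cons(cons(c, c), b)), cons(q(cons(b, c)), cons(c, b)), b), cons(cons(b, c), b), c)   [R2 at 1.2.1]
3. m(m(cons(b, cons(cons(c, c), b)), cons(q(cons(b, c)), cons(c, b)), b), cons(cons(b, c), b), c)  →  m(m(cons(b, cons(cons(c, c), b)), cons(cons(b, c), cons(c, b)), b), cons(cons(b, c), b), c)   [R5 at 1.2.1]
4. m(m(cons(b, cons(cons(c, c), b)), cons(cons(b, c), cons(c, b)), b), cons(cons(b, c), b), c)  →  m(cons(cons(c, c), b), cons(cons(b, c), b), c)   [R2 at 1]
5. m(cons(cons(c, c), b), cons(cons(b, c), b), c)  →  b   [R2 at ε]

Reduce t₂ = q(m(cons(cons(b, b), q(b)), cons(cons(b, c), c), cons(cons(c, b), cons(m(cons(cons(c, cons(c, c)), b), cons(cons(b, c), c), cons(b, cons(c, c))), b)))):
1. q(m(cons(cons(b, b), q(b)), cons(cons(b, c), c), cons(cons(c, b), cons(m(cons(cons(c, cons(c, c)), b), cons(cons(b, c), c), cons(b, cons(c, c))), b))))  →  m(cons(cons(b, b), q(b)), cons(cons(b, c), c), cons(cons(c, b), cons(m(cons(cons(c, cons(c, c)), b), cons(cons(b, c), c), cons(b, cons(c, c))), b)))   [R5 at ε]
2. m(cons(cons(b, b), q(b)), cons(cons(b, c), c), cons(cons(c, b), cons(m(cons(cons(c, cons(c, c)), b), cons(cons(b, c), c), cons(b, cons(c, c))), b)))  →  q(b)   [R2 at ε]
3. q(b)  →  b   [R5 at ε]

yes — NF(t₁) = b, NF(t₂) = b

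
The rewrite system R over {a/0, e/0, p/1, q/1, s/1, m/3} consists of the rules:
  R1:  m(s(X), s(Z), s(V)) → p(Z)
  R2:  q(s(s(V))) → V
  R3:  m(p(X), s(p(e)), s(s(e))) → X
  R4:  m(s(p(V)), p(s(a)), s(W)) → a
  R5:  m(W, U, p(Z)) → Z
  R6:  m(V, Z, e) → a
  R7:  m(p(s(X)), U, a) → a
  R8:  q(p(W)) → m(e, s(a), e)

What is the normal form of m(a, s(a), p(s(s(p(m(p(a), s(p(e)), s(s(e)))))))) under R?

s(s(p(a)))

1. m(a, s(a), p(s(s(p(m(p(a), s(p(e)), s(s(e))))))))  →  s(s(p(m(p(a), s(p(e)), s(s(e))))))   [R5 at ε]
2. s(s(p(m(p(a), s(p(e)), s(s(e))))))  →  s(s(p(a)))   [R3 at 1.1.1]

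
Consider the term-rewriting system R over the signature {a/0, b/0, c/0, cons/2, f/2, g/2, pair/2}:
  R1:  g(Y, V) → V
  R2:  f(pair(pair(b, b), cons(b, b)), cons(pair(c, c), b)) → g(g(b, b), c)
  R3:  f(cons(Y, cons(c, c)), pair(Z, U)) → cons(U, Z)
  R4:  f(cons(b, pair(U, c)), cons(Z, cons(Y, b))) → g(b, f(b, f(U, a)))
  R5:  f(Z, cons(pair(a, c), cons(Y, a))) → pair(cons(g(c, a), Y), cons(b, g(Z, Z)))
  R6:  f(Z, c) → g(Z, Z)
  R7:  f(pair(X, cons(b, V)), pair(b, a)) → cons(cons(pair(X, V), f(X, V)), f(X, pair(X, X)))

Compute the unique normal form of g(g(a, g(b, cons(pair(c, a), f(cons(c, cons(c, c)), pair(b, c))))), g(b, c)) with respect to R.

1. g(g(a, g(b, cons(pair(c, a), f(cons(c, cons(c, c)), pair(b, c))))), g(b, c))  →  g(b, c)   [R1 at ε]
2. g(b, c)  →  c   [R1 at ε]

c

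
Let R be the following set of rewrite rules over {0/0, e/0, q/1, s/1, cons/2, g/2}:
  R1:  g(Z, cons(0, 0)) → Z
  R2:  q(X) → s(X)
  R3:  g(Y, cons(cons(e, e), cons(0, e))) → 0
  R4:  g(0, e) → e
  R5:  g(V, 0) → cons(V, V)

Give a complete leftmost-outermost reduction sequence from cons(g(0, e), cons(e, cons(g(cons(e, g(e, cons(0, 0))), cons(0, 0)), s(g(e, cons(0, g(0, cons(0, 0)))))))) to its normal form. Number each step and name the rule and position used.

1. cons(g(0, e), cons(e, cons(g(cons(e, g(e, cons(0, 0))), cons(0, 0)), s(g(e, cons(0, g(0, cons(0, 0))))))))  →  cons(e, cons(e, cons(g(cons(e, g(e, cons(0, 0))), cons(0, 0)), s(g(e, cons(0, g(0, cons(0, 0))))))))   [R4 at 1]
2. cons(e, cons(e, cons(g(cons(e, g(e, cons(0, 0))), cons(0, 0)), s(g(e, cons(0, g(0, cons(0, 0))))))))  →  cons(e, cons(e, cons(cons(e, g(e, cons(0, 0))), s(g(e, cons(0, g(0, cons(0, 0))))))))   [R1 at 2.2.1]
3. cons(e, cons(e, cons(cons(e, g(e, cons(0, 0))), s(g(e, cons(0, g(0, cons(0, 0))))))))  →  cons(e, cons(e, cons(cons(e, e), s(g(e, cons(0, g(0, cons(0, 0))))))))   [R1 at 2.2.1.2]
4. cons(e, cons(e, cons(cons(e, e), s(g(e, cons(0, g(0, cons(0, 0))))))))  →  cons(e, cons(e, cons(cons(e, e), s(g(e, cons(0, 0))))))   [R1 at 2.2.2.1.2.2]
5. cons(e, cons(e, cons(cons(e, e), s(g(e, cons(0, 0))))))  →  cons(e, cons(e, cons(cons(e, e), s(e))))   [R1 at 2.2.2.1]

cons(e, cons(e, cons(cons(e, e), s(e))))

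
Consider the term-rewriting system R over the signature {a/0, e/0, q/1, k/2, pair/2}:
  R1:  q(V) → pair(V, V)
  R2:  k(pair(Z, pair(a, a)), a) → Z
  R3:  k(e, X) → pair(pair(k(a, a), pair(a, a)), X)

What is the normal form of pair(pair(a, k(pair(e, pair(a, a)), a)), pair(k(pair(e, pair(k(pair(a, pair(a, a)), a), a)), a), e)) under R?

1. pair(pair(a, k(pair(e, pair(a, a)), a)), pair(k(pair(e, pair(k(pair(a, pair(a, a)), a), a)), a), e))  →  pair(pair(a, e), pair(k(pair(e, pair(k(pair(a, pair(a, a)), a), a)), a), e))   [R2 at 1.2]
2. pair(pair(a, e), pair(k(pair(e, pair(k(pair(a, pair(a, a)), a), a)), a), e))  →  pair(pair(a, e), pair(k(pair(e, pair(a, a)), a), e))   [R2 at 2.1.1.2.1]
3. pair(pair(a, e), pair(k(pair(e, pair(a, a)), a), e))  →  pair(pair(a, e), pair(e, e))   [R2 at 2.1]

pair(pair(a, e), pair(e, e))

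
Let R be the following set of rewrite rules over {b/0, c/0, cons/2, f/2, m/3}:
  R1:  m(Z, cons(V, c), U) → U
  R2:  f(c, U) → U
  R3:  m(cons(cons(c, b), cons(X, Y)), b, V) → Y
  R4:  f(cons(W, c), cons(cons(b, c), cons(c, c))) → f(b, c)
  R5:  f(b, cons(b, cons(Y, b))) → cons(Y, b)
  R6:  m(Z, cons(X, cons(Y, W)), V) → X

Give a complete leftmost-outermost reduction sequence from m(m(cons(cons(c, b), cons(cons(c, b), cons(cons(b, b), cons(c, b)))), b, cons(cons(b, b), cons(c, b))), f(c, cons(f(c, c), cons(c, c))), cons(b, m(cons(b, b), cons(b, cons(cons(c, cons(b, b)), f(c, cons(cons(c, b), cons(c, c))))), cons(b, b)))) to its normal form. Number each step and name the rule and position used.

c

1. m(m(cons(cons(c, b), cons(cons(c, b), cons(cons(b, b), cons(c, b)))), b, cons(cons(b, b), cons(c, b))), f(c, cons(f(c, c), cons(c, c))), cons(b, m(cons(b, b), cons(b, cons(cons(c, cons(b, b)), f(c, cons(cons(c, b), cons(c, c))))), cons(b, b))))  →  m(cons(cons(b, b), cons(c, b)), f(c, cons(f(c, c), cons(c, c))), cons(b, m(cons(b, b), cons(b, cons(cons(c, cons(b, b)), f(c, cons(cons(c, b), cons(c, c))))), cons(b, b))))   [R3 at 1]
2. m(cons(cons(b, b), cons(c, b)), f(c, cons(f(c, c), cons(c, c))), cons(b, m(cons(b, b), cons(b, cons(cons(c, cons(b, b)), f(c, cons(cons(c, b), cons(c, c))))), cons(b, b))))  →  m(cons(cons(b, b), cons(c, b)), cons(f(c, c), cons(c, c)), cons(b, m(cons(b, b), cons(b, cons(cons(c, cons(b, b)), f(c, cons(cons(c, b), cons(c, c))))), cons(b, b))))   [R2 at 2]
3. m(cons(cons(b, b), cons(c, b)), cons(f(c, c), cons(c, c)), cons(b, m(cons(b, b), cons(b, cons(cons(c, cons(b, b)), f(c, cons(cons(c, b), cons(c, c))))), cons(b, b))))  →  f(c, c)   [R6 at ε]
4. f(c, c)  →  c   [R2 at ε]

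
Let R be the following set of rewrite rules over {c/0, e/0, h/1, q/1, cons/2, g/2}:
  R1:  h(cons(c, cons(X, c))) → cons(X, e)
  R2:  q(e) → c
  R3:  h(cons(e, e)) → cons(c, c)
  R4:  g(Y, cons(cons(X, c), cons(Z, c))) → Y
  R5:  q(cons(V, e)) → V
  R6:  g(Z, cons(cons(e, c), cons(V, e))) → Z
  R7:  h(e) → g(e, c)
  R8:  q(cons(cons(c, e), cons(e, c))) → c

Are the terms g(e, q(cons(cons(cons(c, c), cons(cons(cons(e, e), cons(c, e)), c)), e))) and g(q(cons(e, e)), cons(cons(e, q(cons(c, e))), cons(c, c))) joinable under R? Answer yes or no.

yes — NF(t₁) = e, NF(t₂) = e

Reduce t₁ = g(e, q(cons(cons(cons(c, c), cons(cons(cons(e, e), cons(c, e)), c)), e))):
1. g(e, q(cons(cons(cons(c, c), cons(cons(cons(e, e), cons(c, e)), c)), e)))  →  g(e, cons(cons(c, c), cons(cons(cons(e, e), cons(c, e)), c)))   [R5 at 2]
2. g(e, cons(cons(c, c), cons(cons(cons(e, e), cons(c, e)), c)))  →  e   [R4 at ε]

Reduce t₂ = g(q(cons(e, e)), cons(cons(e, q(cons(c, e))), cons(c, c))):
1. g(q(cons(e, e)), cons(cons(e, q(cons(c, e))), cons(c, c)))  →  g(e, cons(cons(e, q(cons(c, e))), cons(c, c)))   [R5 at 1]
2. g(e, cons(cons(e, q(cons(c, e))), cons(c, c)))  →  g(e, cons(cons(e, c), cons(c, c)))   [R5 at 2.1.2]
3. g(e, cons(cons(e, c), cons(c, c)))  →  e   [R4 at ε]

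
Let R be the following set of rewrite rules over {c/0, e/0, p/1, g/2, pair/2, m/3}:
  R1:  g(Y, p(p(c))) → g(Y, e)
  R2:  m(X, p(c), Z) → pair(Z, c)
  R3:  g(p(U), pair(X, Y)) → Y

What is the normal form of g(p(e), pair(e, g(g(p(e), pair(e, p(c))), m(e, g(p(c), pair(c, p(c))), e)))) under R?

c

1. g(p(e), pair(e, g(g(p(e), pair(e, p(c))), m(e, g(p(c), pair(c, p(c))), e))))  →  g(g(p(e), pair(e, p(c))), m(e, g(p(c), pair(c, p(c))), e))   [R3 at ε]
2. g(g(p(e), pair(e, p(c))), m(e, g(p(c), pair(c, p(c))), e))  →  g(p(c), m(e, g(p(c), pair(c, p(c))), e))   [R3 at 1]
3. g(p(c), m(e, g(p(c), pair(c, p(c))), e))  →  g(p(c), m(e, p(c), e))   [R3 at 2.2]
4. g(p(c), m(e, p(c), e))  →  g(p(c), pair(e, c))   [R2 at 2]
5. g(p(c), pair(e, c))  →  c   [R3 at ε]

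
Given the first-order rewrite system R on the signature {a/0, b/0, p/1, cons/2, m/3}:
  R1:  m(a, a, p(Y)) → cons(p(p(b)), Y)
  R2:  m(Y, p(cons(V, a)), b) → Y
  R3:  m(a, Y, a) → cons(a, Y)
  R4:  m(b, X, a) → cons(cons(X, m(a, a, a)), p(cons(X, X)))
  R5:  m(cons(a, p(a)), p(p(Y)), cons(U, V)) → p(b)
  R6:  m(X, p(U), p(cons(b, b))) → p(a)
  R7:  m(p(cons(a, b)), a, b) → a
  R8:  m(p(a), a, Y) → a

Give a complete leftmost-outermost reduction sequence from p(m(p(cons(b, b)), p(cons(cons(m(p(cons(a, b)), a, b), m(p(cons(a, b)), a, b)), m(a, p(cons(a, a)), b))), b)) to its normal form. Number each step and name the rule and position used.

1. p(m(p(cons(b, b)), p(cons(cons(m(p(cons(a, b)), a, b), m(p(cons(a, b)), a, b)), m(a, p(cons(a, a)), b))), b))  →  p(m(p(cons(b, b)), p(cons(cons(a, m(p(cons(a, b)), a, b)), m(a, p(cons(a, a)), b))), b))   [R7 at 1.2.1.1.1]
2. p(m(p(cons(b, b)), p(cons(cons(a, m(p(cons(a, b)), a, b)), m(a, p(cons(a, a)), b))), b))  →  p(m(p(cons(b, b)), p(cons(cons(a, a), m(a, p(cons(a, a)), b))), b))   [R7 at 1.2.1.1.2]
3. p(m(p(cons(b, b)), p(cons(cons(a, a), m(a, p(cons(a, a)), b))), b))  →  p(m(p(cons(b, b)), p(cons(cons(a, a), a)), b))   [R2 at 1.2.1.2]
4. p(m(p(cons(b, b)), p(cons(cons(a, a), a)), b))  →  p(p(cons(b, b)))   [R2 at 1]

p(p(cons(b, b)))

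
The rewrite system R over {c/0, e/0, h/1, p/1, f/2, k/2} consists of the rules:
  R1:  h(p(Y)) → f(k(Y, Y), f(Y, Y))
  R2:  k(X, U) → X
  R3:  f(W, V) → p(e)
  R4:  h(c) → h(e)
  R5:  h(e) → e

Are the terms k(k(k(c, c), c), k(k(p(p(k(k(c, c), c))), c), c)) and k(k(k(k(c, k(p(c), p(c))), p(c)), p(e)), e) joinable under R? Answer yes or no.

yes — NF(t₁) = c, NF(t₂) = c

Reduce t₁ = k(k(k(c, c), c), k(k(p(p(k(k(c, c), c))), c), c)):
1. k(k(k(c, c), c), k(k(p(p(k(k(c, c), c))), c), c))  →  k(k(c, c), c)   [R2 at ε]
2. k(k(c, c), c)  →  k(c, c)   [R2 at ε]
3. k(c, c)  →  c   [R2 at ε]

Reduce t₂ = k(k(k(k(c, k(p(c), p(c))), p(c)), p(e)), e):
1. k(k(k(k(c, k(p(c), p(c))), p(c)), p(e)), e)  →  k(k(k(c, k(p(c), p(c))), p(c)), p(e))   [R2 at ε]
2. k(k(k(c, k(p(c), p(c))), p(c)), p(e))  →  k(k(c, k(p(c), p(c))), p(c))   [R2 at ε]
3. k(k(c, k(p(c), p(c))), p(c))  →  k(c, k(p(c), p(c)))   [R2 at ε]
4. k(c, k(p(c), p(c)))  →  c   [R2 at ε]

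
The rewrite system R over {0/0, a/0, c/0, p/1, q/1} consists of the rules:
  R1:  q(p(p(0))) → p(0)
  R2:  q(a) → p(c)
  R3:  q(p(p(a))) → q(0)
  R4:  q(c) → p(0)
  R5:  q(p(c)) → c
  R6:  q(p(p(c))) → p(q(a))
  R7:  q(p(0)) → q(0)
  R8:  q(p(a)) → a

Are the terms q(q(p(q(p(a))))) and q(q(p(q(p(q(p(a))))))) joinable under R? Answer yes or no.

yes — NF(t₁) = p(c), NF(t₂) = p(c)

Reduce t₁ = q(q(p(q(p(a))))):
1. q(q(p(q(p(a)))))  →  q(q(p(a)))   [R8 at 1.1.1]
2. q(q(p(a)))  →  q(a)   [R8 at 1]
3. q(a)  →  p(c)   [R2 at ε]

Reduce t₂ = q(q(p(q(p(q(p(a))))))):
1. q(q(p(q(p(q(p(a)))))))  →  q(q(p(q(p(a)))))   [R8 at 1.1.1.1.1]
2. q(q(p(q(p(a)))))  →  q(q(p(a)))   [R8 at 1.1.1]
3. q(q(p(a)))  →  q(a)   [R8 at 1]
4. q(a)  →  p(c)   [R2 at ε]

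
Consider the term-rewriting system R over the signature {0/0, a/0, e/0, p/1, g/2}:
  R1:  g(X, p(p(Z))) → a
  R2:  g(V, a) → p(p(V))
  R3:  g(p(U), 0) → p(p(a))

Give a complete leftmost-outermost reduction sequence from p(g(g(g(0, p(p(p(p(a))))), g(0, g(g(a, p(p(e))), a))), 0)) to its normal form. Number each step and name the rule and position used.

1. p(g(g(g(0, p(p(p(p(a))))), g(0, g(g(a, p(p(e))), a))), 0))  →  p(g(g(a, g(0, g(g(a, p(p(e))), a))), 0))   [R1 at 1.1.1]
2. p(g(g(a, g(0, g(g(a, p(p(e))), a))), 0))  →  p(g(g(a, g(0, p(p(g(a, p(p(e))))))), 0))   [R2 at 1.1.2.2]
3. p(g(g(a, g(0, p(p(g(a, p(p(e))))))), 0))  →  p(g(g(a, a), 0))   [R1 at 1.1.2]
4. p(g(g(a, a), 0))  →  p(g(p(p(a)), 0))   [R2 at 1.1]
5. p(g(p(p(a)), 0))  →  p(p(p(a)))   [R3 at 1]

p(p(p(a)))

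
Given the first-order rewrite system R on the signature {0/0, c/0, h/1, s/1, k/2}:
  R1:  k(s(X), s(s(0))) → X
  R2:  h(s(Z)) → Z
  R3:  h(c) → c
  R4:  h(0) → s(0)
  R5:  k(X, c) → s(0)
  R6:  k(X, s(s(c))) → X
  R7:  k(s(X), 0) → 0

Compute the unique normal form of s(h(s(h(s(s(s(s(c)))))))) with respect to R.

1. s(h(s(h(s(s(s(s(c))))))))  →  s(h(s(s(s(s(c))))))   [R2 at 1]
2. s(h(s(s(s(s(c))))))  →  s(s(s(s(c))))   [R2 at 1]

s(s(s(s(c))))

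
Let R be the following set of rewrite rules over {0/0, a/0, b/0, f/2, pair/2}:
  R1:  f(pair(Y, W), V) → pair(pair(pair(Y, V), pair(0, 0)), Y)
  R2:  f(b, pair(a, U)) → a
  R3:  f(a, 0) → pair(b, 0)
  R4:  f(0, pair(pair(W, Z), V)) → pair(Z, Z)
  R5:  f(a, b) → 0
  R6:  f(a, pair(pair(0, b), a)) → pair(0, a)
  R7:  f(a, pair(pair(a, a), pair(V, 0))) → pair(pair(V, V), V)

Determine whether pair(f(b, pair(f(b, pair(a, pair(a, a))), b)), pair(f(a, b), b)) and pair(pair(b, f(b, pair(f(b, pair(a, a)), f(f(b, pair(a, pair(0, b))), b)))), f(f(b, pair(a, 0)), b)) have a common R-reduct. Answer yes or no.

no — NF(t₁) = pair(a, pair(0, b)), NF(t₂) = pair(pair(b, a), 0)

Reduce t₁ = pair(f(b, pair(f(b, pair(a, pair(a, a))), b)), pair(f(a, b), b)):
1. pair(f(b, pair(f(b, pair(a, pair(a, a))), b)), pair(f(a, b), b))  →  pair(f(b, pair(a, b)), pair(f(a, b), b))   [R2 at 1.2.1]
2. pair(f(b, pair(a, b)), pair(f(a, b), b))  →  pair(a, pair(f(a, b), b))   [R2 at 1]
3. pair(a, pair(f(a, b), b))  →  pair(a, pair(0, b))   [R5 at 2.1]

Reduce t₂ = pair(pair(b, f(b, pair(f(b, pair(a, a)), f(f(b, pair(a, pair(0, b))), b)))), f(f(b, pair(a, 0)), b)):
1. pair(pair(b, f(b, pair(f(b, pair(a, a)), f(f(b, pair(a, pair(0, b))), b)))), f(f(b, pair(a, 0)), b))  →  pair(pair(b, f(b, pair(a, f(f(b, pair(a, pair(0, b))), b)))), f(f(b, pair(a, 0)), b))   [R2 at 1.2.2.1]
2. pair(pair(b, f(b, pair(a, f(f(b, pair(a, pair(0, b))), b)))), f(f(b, pair(a, 0)), b))  →  pair(pair(b, a), f(f(b, pair(a, 0)), b))   [R2 at 1.2]
3. pair(pair(b, a), f(f(b, pair(a, 0)), b))  →  pair(pair(b, a), f(a, b))   [R2 at 2.1]
4. pair(pair(b, a), f(a, b))  →  pair(pair(b, a), 0)   [R5 at 2]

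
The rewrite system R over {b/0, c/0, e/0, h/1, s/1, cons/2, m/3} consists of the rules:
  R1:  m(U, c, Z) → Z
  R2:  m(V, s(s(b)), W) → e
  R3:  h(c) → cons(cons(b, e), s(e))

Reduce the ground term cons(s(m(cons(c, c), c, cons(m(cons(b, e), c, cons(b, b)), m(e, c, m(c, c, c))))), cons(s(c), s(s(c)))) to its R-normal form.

1. cons(s(m(cons(c, c), c, cons(m(cons(b, e), c, cons(b, b)), m(e, c, m(c, c, c))))), cons(s(c), s(s(c))))  →  cons(s(cons(m(cons(b, e), c, cons(b, b)), m(e, c, m(c, c, c)))), cons(s(c), s(s(c))))   [R1 at 1.1]
2. cons(s(cons(m(cons(b, e), c, cons(b, b)), m(e, c, m(c, c, c)))), cons(s(c), s(s(c))))  →  cons(s(cons(cons(b, b), m(e, c, m(c, c, c)))), cons(s(c), s(s(c))))   [R1 at 1.1.1]
3. cons(s(cons(cons(b, b), m(e, c, m(c, c, c)))), cons(s(c), s(s(c))))  →  cons(s(cons(cons(b, b), m(c, c, c))), cons(s(c), s(s(c))))   [R1 at 1.1.2]
4. cons(s(cons(cons(b, b), m(c, c, c))), cons(s(c), s(s(c))))  →  cons(s(cons(cons(b, b), c)), cons(s(c), s(s(c))))   [R1 at 1.1.2]

cons(s(cons(cons(b, b), c)), cons(s(c), s(s(c))))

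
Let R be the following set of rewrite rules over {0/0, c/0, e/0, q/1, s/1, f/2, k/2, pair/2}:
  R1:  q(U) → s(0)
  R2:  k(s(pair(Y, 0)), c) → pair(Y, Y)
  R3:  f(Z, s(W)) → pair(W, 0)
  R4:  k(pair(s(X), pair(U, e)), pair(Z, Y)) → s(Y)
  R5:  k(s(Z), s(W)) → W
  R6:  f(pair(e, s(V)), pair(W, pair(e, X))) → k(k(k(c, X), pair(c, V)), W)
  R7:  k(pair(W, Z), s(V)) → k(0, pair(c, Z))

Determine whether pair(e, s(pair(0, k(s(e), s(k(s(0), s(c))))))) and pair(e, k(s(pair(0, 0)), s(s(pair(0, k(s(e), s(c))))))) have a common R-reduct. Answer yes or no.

Reduce t₁ = pair(e, s(pair(0, k(s(e), s(k(s(0), s(c))))))):
1. pair(e, s(pair(0, k(s(e), s(k(s(0), s(c)))))))  →  pair(e, s(pair(0, k(s(0), s(c)))))   [R5 at 2.1.2]
2. pair(e, s(pair(0, k(s(0), s(c)))))  →  pair(e, s(pair(0, c)))   [R5 at 2.1.2]

Reduce t₂ = pair(e, k(s(pair(0, 0)), s(s(pair(0, k(s(e), s(c))))))):
1. pair(e, k(s(pair(0, 0)), s(s(pair(0, k(s(e), s(c)))))))  →  pair(e, s(pair(0, k(s(e), s(c)))))   [R5 at 2]
2. pair(e, s(pair(0, k(s(e), s(c)))))  →  pair(e, s(pair(0, c)))   [R5 at 2.1.2]

yes — NF(t₁) = pair(e, s(pair(0, c))), NF(t₂) = pair(e, s(pair(0, c)))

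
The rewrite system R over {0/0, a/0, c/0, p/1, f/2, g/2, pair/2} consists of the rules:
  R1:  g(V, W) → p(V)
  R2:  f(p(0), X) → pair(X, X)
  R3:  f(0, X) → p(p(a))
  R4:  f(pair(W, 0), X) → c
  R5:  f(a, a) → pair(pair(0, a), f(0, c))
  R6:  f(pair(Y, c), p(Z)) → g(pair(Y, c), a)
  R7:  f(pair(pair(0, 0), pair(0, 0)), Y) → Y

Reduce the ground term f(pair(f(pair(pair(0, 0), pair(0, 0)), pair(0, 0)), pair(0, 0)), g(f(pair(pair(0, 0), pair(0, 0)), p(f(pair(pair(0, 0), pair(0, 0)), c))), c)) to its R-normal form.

1. f(pair(f(pair(pair(0, 0), pair(0, 0)), pair(0, 0)), pair(0, 0)), g(f(pair(pair(0, 0), pair(0, 0)), p(f(pair(pair(0, 0), pair(0, 0)), c))), c))  →  f(pair(pair(0, 0), pair(0, 0)), g(f(pair(pair(0, 0), pair(0, 0)), p(f(pair(pair(0, 0), pair(0, 0)), c))), c))   [R7 at 1.1]
2. f(pair(pair(0, 0), pair(0, 0)), g(f(pair(pair(0, 0), pair(0, 0)), p(f(pair(pair(0, 0), pair(0, 0)), c))), c))  →  g(f(pair(pair(0, 0), pair(0, 0)), p(f(pair(pair(0, 0), pair(0, 0)), c))), c)   [R7 at ε]
3. g(f(pair(pair(0, 0), pair(0, 0)), p(f(pair(pair(0, 0), pair(0, 0)), c))), c)  →  p(f(pair(pair(0, 0), pair(0, 0)), p(f(pair(pair(0, 0), pair(0, 0)), c))))   [R1 at ε]
4. p(f(pair(pair(0, 0), pair(0, 0)), p(f(pair(pair(0, 0), pair(0, 0)), c))))  →  p(p(f(pair(pair(0, 0), pair(0, 0)), c)))   [R7 at 1]
5. p(p(f(pair(pair(0, 0), pair(0, 0)), c)))  →  p(p(c))   [R7 at 1.1]

p(p(c))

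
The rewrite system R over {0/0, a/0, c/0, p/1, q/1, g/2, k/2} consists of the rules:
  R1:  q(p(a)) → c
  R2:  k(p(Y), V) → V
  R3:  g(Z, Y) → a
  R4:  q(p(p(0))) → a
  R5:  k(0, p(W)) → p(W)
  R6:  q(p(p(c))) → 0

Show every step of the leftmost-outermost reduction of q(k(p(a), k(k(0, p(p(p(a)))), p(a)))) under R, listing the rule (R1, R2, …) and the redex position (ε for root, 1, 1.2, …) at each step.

c

1. q(k(p(a), k(k(0, p(p(p(a)))), p(a))))  →  q(k(k(0, p(p(p(a)))), p(a)))   [R2 at 1]
2. q(k(k(0, p(p(p(a)))), p(a)))  →  q(k(p(p(p(a))), p(a)))   [R5 at 1.1]
3. q(k(p(p(p(a))), p(a)))  →  q(p(a))   [R2 at 1]
4. q(p(a))  →  c   [R1 at ε]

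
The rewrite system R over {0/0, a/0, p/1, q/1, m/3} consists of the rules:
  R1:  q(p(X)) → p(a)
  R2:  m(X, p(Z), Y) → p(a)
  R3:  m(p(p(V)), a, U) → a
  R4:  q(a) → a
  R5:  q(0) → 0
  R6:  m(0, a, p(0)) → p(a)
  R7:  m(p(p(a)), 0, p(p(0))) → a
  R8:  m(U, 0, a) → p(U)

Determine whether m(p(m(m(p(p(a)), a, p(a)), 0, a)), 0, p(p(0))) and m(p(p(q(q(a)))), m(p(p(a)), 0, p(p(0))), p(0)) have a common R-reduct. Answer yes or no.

Reduce t₁ = m(p(m(m(p(p(a)), a, p(a)), 0, a)), 0, p(p(0))):
1. m(p(m(m(p(p(a)), a, p(a)), 0, a)), 0, p(p(0)))  →  m(p(p(m(p(p(a)), a, p(a)))), 0, p(p(0)))   [R8 at 1.1]
2. m(p(p(m(p(p(a)), a, p(a)))), 0, p(p(0)))  →  m(p(p(a)), 0, p(p(0)))   [R3 at 1.1.1]
3. m(p(p(a)), 0, p(p(0)))  →  a   [R7 at ε]

Reduce t₂ = m(p(p(q(q(a)))), m(p(p(a)), 0, p(p(0))), p(0)):
1. m(p(p(q(q(a)))), m(p(p(a)), 0, p(p(0))), p(0))  →  m(p(p(q(a))), m(p(p(a)), 0, p(p(0))), p(0))   [R4 at 1.1.1.1]
2. m(p(p(q(a))), m(p(p(a)), 0, p(p(0))), p(0))  →  m(p(p(a)), m(p(p(a)), 0, p(p(0))), p(0))   [R4 at 1.1.1]
3. m(p(p(a)), m(p(p(a)), 0, p(p(0))), p(0))  →  m(p(p(a)), a, p(0))   [R7 at 2]
4. m(p(p(a)), a, p(0))  →  a   [R3 at ε]

yes — NF(t₁) = a, NF(t₂) = a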